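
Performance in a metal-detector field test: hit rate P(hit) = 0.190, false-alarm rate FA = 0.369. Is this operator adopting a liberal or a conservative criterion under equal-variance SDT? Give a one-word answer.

conservative

z(H) = -0.878, z(FA) = -0.335
c = −½·(z(H) + z(FA)) = 0.6065
c > 0 → conservative criterion (biased toward responding “no”).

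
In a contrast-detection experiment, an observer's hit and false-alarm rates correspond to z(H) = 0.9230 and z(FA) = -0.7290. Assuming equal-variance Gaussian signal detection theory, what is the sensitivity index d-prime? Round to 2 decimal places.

d' = z(H) − z(FA) = 0.9230 − (-0.7290) = 1.6520

d-prime = 1.65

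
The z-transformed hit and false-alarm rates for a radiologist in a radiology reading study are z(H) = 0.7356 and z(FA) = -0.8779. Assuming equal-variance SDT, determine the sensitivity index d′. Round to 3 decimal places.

d′ = 1.614

d' = z(H) − z(FA) = 0.7356 − (-0.8779) = 1.6135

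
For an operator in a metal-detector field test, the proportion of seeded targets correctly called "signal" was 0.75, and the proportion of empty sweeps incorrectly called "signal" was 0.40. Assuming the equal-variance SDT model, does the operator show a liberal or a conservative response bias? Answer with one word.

z(H) = 0.674, z(FA) = -0.253
c = −½·(z(H) + z(FA)) = -0.2105
c < 0 → liberal criterion (biased toward responding “yes”).

liberal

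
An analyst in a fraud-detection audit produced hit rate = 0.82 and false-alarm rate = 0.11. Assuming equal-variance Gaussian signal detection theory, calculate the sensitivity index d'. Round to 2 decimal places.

d' = 2.14

Φ⁻¹(H) = Φ⁻¹(0.82) = 0.915
Φ⁻¹(FA) = Φ⁻¹(0.11) = -1.227
d' = z(H) − z(FA) = 0.915 − (-1.227) = 2.142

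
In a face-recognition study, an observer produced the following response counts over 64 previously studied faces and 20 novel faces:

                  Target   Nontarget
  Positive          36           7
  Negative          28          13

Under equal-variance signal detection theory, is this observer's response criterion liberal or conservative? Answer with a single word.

conservative

z(H) = 0.157, z(FA) = -0.385
c = −½·(z(H) + z(FA)) = 0.114
c > 0 → conservative criterion (biased toward responding “no”).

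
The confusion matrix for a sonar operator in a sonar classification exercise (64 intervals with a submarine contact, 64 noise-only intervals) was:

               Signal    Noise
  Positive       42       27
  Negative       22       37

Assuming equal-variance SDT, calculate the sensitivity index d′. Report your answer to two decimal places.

d′ = 0.60

H = 42/64 = 0.6562
FA = 27/64 = 0.4219
z(0.6562) = 0.402, z(0.4219) = -0.197
d' = z(H) − z(FA) = 0.402 − (-0.197) = 0.599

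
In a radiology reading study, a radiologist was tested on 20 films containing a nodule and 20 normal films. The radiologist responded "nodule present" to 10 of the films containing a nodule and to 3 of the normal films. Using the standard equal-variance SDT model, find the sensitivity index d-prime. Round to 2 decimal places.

H = 10/20 = 0.5000
FA = 3/20 = 0.1500
z(H) = 0.000
z(FA) = -1.036
d' = z(H) − z(FA) = 0.000 − (-1.036) = 1.036

d-prime = 1.04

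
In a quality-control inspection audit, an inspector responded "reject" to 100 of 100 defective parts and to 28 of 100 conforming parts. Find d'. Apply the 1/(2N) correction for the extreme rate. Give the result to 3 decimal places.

d' = 3.159

The hit rate is 100/100 = 1, so apply the 1/(2N) correction: H → 1 − 1/(2·100) = 0.99500.
z(H) = z(0.99500) = 2.5758
z(FA) = z(0.28000) = -0.5828
d' = 2.5758 − (-0.5828) = 3.1586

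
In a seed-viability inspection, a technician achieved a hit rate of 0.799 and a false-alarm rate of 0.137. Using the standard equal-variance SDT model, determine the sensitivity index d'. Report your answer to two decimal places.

d' = 1.93

Φ⁻¹(H) = Φ⁻¹(0.799) = 0.8381
Φ⁻¹(FA) = Φ⁻¹(0.137) = -1.0939
d' = z(H) − z(FA) = 0.8381 − (-1.0939) = 1.9320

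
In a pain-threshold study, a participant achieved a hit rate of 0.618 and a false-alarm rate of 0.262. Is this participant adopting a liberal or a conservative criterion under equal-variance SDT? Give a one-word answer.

z(H) = 0.300, z(FA) = -0.637
c = −½·(z(H) + z(FA)) = 0.1685
c > 0 → conservative criterion (biased toward responding “no”).

conservative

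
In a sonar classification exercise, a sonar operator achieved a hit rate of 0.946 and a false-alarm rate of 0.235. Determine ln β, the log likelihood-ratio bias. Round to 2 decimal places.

z(0.946) = 1.607, z(0.235) = -0.722
ln β = −½·[z(H)² − z(FA)²] = −0.5 × (2.582 − 0.521) = -1.0305

ln β = -1.03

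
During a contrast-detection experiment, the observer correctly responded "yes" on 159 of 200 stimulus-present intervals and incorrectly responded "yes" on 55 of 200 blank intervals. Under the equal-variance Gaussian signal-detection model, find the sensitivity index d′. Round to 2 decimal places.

d′ = 1.42

H = 159/200 = 0.7950
FA = 55/200 = 0.2750
z(H) = 0.824
z(FA) = -0.598
d' = z(H) − z(FA) = 0.824 − (-0.598) = 1.422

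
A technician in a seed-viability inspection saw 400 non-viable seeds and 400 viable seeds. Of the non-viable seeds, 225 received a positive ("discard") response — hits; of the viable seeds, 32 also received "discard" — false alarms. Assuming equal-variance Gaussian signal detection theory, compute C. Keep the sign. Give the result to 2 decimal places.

H = 225/400 = 0.5625
FA = 32/400 = 0.0800
z(0.5625) = 0.157, z(0.0800) = -1.405
c = −½·[z(H) + z(FA)] = −0.5 × (0.157 + (-1.405)) = 0.624
c > 0: the technician has a conservative response bias.

C = 0.62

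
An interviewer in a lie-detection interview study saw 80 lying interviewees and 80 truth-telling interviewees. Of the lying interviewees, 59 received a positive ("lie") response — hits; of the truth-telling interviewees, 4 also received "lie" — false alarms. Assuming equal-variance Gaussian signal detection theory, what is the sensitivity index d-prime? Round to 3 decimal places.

H = 59/80 = 0.7375
FA = 4/80 = 0.0500
z(H) = z(0.7375) = 0.6357
z(FA) = z(0.0500) = -1.6449
d' = z(H) − z(FA) = 0.6357 − (-1.6449) = 2.2806

d-prime = 2.281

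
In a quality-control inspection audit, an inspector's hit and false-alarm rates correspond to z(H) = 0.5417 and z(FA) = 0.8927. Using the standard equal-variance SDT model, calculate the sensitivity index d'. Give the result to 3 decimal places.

d' = z(H) − z(FA) = 0.5417 − 0.8927 = -0.3510

d' = -0.351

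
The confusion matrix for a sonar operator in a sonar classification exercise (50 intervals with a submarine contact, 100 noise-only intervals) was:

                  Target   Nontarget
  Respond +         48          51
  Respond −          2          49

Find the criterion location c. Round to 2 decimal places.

c = -0.89

H = 48/50 = 0.9600
FA = 51/100 = 0.5100
z(H) = 1.7507
z(FA) = 0.0251
c = −½·[z(H) + z(FA)] = −0.5 × (1.7507 + 0.0251) = -0.8879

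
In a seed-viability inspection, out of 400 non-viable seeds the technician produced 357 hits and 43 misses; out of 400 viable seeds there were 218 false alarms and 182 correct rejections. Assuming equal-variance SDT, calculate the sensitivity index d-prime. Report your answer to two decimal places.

H = 357/400 = 0.8925
FA = 218/400 = 0.5450
Φ⁻¹(H) = Φ⁻¹(0.8925) = 1.240
Φ⁻¹(FA) = Φ⁻¹(0.5450) = 0.113
d' = z(H) − z(FA) = 1.240 − 0.113 = 1.127

d-prime = 1.13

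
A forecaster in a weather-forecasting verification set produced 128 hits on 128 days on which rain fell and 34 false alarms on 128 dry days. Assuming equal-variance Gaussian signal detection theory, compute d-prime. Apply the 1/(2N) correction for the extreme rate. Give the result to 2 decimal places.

The hit rate is 128/128 = 1, so apply the 1/(2N) correction: H → 1 − 1/(2·128) = 0.99609.
z(H) = z(0.99609) = 2.660
z(FA) = z(0.26562) = -0.626
d' = 2.660 − (-0.626) = 3.286

d-prime = 3.29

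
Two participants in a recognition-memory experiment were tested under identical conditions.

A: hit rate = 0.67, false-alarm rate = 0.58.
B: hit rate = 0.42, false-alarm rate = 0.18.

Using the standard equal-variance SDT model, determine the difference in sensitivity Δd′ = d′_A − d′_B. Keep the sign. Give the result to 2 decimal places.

Δd′ = -0.48

A: z(0.67) = 0.440, z(0.58) = 0.202, d' = 0.238
B: z(0.42) = -0.202, z(0.18) = -0.915, d' = 0.713
Δd' = d'_A − d'_B = 0.238 − 0.713 = -0.475
B has the higher sensitivity.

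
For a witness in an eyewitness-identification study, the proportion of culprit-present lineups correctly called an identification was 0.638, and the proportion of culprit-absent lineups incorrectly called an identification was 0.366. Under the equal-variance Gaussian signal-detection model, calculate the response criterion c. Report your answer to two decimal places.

Φ⁻¹(0.638) = 0.353, Φ⁻¹(0.366) = -0.342
c = −½·[z(H) + z(FA)] = −0.5 × (0.353 + (-0.342)) = -0.0055
c < 0: the witness has a liberal response bias.

c = -0.01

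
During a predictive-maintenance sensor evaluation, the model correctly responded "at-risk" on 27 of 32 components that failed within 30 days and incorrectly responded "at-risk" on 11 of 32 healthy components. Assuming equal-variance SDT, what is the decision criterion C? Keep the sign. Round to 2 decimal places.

H = 27/32 = 0.8438
FA = 11/32 = 0.3438
Φ⁻¹(H) = Φ⁻¹(0.8438) = 1.0102
Φ⁻¹(FA) = Φ⁻¹(0.3438) = -0.4021
c = −½·[z(H) + z(FA)] = −0.5 × (1.0102 + (-0.4021)) = -0.30405
c < 0: the model has a liberal response bias.

C = -0.30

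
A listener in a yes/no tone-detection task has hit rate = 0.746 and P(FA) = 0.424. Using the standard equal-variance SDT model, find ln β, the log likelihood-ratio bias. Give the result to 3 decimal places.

ln β = -0.201

z(H) = z(0.746) = 0.6620
z(FA) = z(0.424) = -0.1917
ln β = −½·[z(H)² − z(FA)²] = −0.5 × (0.4382 − 0.0367) = -0.20075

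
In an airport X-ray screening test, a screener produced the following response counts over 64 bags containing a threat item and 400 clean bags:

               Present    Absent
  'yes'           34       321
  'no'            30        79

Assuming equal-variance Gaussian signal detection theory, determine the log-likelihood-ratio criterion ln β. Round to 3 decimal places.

H = 34/64 = 0.5312
FA = 321/400 = 0.8025
Φ⁻¹(H) = 0.0783
Φ⁻¹(FA) = 0.8506
ln β = −½·[z(H)² − z(FA)²] = −0.5 × (0.0061 − 0.7235) = 0.3587

ln β = 0.359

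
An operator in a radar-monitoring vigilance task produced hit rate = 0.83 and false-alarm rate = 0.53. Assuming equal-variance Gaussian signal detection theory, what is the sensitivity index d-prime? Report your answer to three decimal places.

d-prime = 0.879

Φ⁻¹(H) = Φ⁻¹(0.83) = 0.9542
Φ⁻¹(FA) = Φ⁻¹(0.53) = 0.0753
d' = z(H) − z(FA) = 0.9542 − 0.0753 = 0.8789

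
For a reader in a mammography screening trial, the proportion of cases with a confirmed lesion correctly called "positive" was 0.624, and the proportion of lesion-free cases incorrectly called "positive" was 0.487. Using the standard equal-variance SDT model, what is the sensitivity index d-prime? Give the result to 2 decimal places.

z(0.624) = 0.3160, z(0.487) = -0.0326
d' = z(H) − z(FA) = 0.3160 − (-0.0326) = 0.3486

d-prime = 0.35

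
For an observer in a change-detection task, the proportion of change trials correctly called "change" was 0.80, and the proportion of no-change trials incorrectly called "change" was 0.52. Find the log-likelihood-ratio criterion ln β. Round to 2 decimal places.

z(H) = z(0.80) = 0.842
z(FA) = z(0.52) = 0.050
ln β = −½·[z(H)² − z(FA)²] = −0.5 × (0.709 − 0.003) = -0.353

ln β = -0.35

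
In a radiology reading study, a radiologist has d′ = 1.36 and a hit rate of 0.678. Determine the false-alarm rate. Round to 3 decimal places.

false-alarm rate = 0.185

z(hit rate) = z(0.678) = 0.4621
z(FA) = z(H) − d' = 0.4621 − 1.36 = -0.8979
false-alarm rate = Φ(-0.8979) = 0.1846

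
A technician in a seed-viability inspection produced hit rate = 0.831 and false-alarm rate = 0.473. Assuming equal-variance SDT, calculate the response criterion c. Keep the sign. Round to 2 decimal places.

z(H) = 0.958
z(FA) = -0.068
c = −½·[z(H) + z(FA)] = −0.5 × (0.958 + (-0.068)) = -0.445

c = -0.45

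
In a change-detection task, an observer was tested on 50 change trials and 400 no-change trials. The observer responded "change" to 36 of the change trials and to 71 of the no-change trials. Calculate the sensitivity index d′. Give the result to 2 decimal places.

d′ = 1.51

H = 36/50 = 0.7200
FA = 71/400 = 0.1775
Φ⁻¹(H) = 0.5828
Φ⁻¹(FA) = -0.9249
d' = z(H) − z(FA) = 0.5828 − (-0.9249) = 1.5077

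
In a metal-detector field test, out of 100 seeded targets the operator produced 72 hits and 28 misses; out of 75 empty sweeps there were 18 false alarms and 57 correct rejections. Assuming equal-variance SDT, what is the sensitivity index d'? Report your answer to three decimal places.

H = 72/100 = 0.7200
FA = 18/75 = 0.2400
z(0.7200) = 0.5828, z(0.2400) = -0.7063
d' = z(H) − z(FA) = 0.5828 − (-0.7063) = 1.2891

d' = 1.289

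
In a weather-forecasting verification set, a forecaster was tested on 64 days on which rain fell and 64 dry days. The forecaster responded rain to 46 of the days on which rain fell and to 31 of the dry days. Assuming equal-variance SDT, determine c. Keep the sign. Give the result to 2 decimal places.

c = -0.27

H = 46/64 = 0.7188
FA = 31/64 = 0.4844
z(H) = z(0.7188) = 0.5793
z(FA) = z(0.4844) = -0.0391
c = −½·[z(H) + z(FA)] = −0.5 × (0.5793 + (-0.0391)) = -0.2701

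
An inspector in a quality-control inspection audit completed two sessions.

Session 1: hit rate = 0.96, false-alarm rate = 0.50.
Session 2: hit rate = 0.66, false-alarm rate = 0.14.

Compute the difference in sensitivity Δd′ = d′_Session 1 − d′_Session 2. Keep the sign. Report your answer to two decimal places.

Session 1: z(0.96) = 1.751, z(0.50) = 0.000, d' = 1.751
Session 2: z(0.66) = 0.412, z(0.14) = -1.080, d' = 1.492
Δd' = d'_Session 1 − d'_Session 2 = 1.751 − 1.492 = 0.259
Session 1 has the higher sensitivity.

Δd′ = 0.26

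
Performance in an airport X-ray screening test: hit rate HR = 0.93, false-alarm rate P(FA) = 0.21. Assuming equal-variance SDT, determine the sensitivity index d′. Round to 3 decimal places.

z(H) = 1.4758
z(FA) = -0.8064
d' = z(H) − z(FA) = 1.4758 − (-0.8064) = 2.2822

d′ = 2.282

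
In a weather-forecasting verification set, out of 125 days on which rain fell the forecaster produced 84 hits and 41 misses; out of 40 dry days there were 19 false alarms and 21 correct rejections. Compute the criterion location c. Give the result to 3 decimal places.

c = -0.191

H = 84/125 = 0.6720
FA = 19/40 = 0.4750
z(H) = z(0.6720) = 0.4454
z(FA) = z(0.4750) = -0.0627
c = −½·[z(H) + z(FA)] = −0.5 × (0.4454 + (-0.0627)) = -0.19135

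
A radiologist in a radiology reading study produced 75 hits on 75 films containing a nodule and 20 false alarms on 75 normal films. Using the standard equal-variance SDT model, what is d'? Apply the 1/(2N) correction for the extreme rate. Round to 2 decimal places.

The hit rate is 75/75 = 1, so apply the 1/(2N) correction: H → 1 − 1/(2·75) = 0.99333.
z(H) = z(0.99333) = 2.475
z(FA) = z(0.26667) = -0.623
d' = 2.475 − (-0.623) = 3.098

d' = 3.10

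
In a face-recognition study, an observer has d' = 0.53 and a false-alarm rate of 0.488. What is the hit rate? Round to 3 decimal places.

z(false-alarm rate) = z(0.488) = -0.0301
z(H) = z(FA) + d' = -0.0301 + 0.53 = 0.4999
hit rate = Φ(0.4999) = 0.6914

hit rate = 0.691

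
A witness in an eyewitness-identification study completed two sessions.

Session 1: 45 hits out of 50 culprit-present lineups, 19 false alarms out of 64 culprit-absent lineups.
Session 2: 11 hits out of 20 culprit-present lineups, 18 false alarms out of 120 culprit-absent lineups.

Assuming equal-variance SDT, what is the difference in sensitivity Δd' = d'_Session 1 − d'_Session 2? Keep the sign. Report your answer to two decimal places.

Session 1: z(0.9000) = 1.282, z(0.2969) = -0.533, d' = 1.815
Session 2: z(0.5500) = 0.126, z(0.1500) = -1.036, d' = 1.162
Δd' = d'_Session 1 − d'_Session 2 = 1.815 − 1.162 = 0.653
Session 1 has the higher sensitivity.

Δd' = 0.65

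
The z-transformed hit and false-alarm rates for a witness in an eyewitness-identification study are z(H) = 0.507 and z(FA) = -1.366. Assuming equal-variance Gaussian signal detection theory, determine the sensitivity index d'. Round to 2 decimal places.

d' = 1.87

d' = z(H) − z(FA) = 0.507 − (-1.366) = 1.873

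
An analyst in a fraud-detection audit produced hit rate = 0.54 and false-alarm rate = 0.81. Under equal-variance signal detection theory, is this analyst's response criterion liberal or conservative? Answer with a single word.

liberal

z(H) = 0.100, z(FA) = 0.878
c = −½·(z(H) + z(FA)) = -0.489
c < 0 → liberal criterion (biased toward responding “yes”).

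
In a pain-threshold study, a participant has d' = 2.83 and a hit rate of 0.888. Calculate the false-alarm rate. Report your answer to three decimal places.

false-alarm rate = 0.053

z(hit rate) = z(0.888) = 1.2160
z(FA) = z(H) − d' = 1.2160 − 2.83 = -1.6140
false-alarm rate = Φ(-1.6140) = 0.0533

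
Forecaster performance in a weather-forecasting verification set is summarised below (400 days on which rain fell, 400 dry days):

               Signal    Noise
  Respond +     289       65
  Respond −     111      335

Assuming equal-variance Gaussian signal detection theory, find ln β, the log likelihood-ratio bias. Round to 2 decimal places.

H = 289/400 = 0.7225
FA = 65/400 = 0.1625
Φ⁻¹(0.7225) = 0.590, Φ⁻¹(0.1625) = -0.984
ln β = −½·[z(H)² − z(FA)²] = −0.5 × (0.348 − 0.968) = 0.310

ln β = 0.31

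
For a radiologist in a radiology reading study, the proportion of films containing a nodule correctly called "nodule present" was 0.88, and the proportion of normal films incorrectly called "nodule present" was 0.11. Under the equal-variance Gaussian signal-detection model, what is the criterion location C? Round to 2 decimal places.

z(0.88) = 1.175, z(0.11) = -1.227
c = −½·[z(H) + z(FA)] = −0.5 × (1.175 + (-1.227)) = 0.026
c > 0: the radiologist has a conservative response bias.

C = 0.03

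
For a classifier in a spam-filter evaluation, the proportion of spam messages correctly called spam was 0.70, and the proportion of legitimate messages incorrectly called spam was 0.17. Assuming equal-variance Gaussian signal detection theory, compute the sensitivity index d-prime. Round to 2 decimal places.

d-prime = 1.48

z(H) = 0.524
z(FA) = -0.954
d' = z(H) − z(FA) = 0.524 − (-0.954) = 1.478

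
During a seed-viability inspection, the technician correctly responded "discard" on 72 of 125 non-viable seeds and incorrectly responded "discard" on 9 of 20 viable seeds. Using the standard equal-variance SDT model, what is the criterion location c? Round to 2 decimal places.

c = -0.03

H = 72/125 = 0.5760
FA = 9/20 = 0.4500
z(0.5760) = 0.1917, z(0.4500) = -0.1257
c = −½·[z(H) + z(FA)] = −0.5 × (0.1917 + (-0.1257)) = -0.0330
c < 0: the technician has a liberal response bias.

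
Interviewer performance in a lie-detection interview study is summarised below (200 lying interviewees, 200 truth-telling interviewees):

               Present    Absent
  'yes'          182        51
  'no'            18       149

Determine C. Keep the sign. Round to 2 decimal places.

C = -0.34

H = 182/200 = 0.9100
FA = 51/200 = 0.2550
z(0.9100) = 1.341, z(0.2550) = -0.659
c = −½·[z(H) + z(FA)] = −0.5 × (1.341 + (-0.659)) = -0.341
c < 0: the interviewer has a liberal response bias.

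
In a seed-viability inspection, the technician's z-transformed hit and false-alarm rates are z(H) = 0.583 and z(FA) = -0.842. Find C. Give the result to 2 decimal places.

c = −½·[z(H) + z(FA)] = −½·(0.583 + (-0.842)) = 0.1295
c > 0: the technician has a conservative response bias.

C = 0.13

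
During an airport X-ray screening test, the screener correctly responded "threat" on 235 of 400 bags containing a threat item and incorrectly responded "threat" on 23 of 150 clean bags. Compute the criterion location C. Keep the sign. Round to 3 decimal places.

H = 235/400 = 0.5875
FA = 23/150 = 0.1533
Φ⁻¹(0.5875) = 0.2211, Φ⁻¹(0.1533) = -1.0224
c = −½·[z(H) + z(FA)] = −0.5 × (0.2211 + (-1.0224)) = 0.40065
c > 0: the screener has a conservative response bias.

C = 0.401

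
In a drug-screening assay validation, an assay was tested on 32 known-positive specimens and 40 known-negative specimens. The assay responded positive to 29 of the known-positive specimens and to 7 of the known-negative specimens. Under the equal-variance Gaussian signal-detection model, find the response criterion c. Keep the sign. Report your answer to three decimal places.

c = -0.192

H = 29/32 = 0.9062
FA = 7/40 = 0.1750
Φ⁻¹(H) = 1.3177
Φ⁻¹(FA) = -0.9346
c = −½·[z(H) + z(FA)] = −0.5 × (1.3177 + (-0.9346)) = -0.19155
c < 0: the assay has a liberal response bias.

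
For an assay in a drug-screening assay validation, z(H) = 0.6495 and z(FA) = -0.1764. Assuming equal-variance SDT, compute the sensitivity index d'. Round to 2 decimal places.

d' = 0.83

d' = z(H) − z(FA) = 0.6495 − (-0.1764) = 0.8259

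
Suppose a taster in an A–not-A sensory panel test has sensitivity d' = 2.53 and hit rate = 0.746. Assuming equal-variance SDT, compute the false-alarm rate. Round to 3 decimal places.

false-alarm rate = 0.031

z(hit rate) = z(0.746) = 0.6620
z(FA) = z(H) − d' = 0.6620 − 2.53 = -1.8680
false-alarm rate = Φ(-1.8680) = 0.0309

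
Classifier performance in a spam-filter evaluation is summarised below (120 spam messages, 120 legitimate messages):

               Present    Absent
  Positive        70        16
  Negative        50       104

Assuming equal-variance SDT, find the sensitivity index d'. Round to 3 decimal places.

H = 70/120 = 0.5833
FA = 16/120 = 0.1333
z(0.5833) = 0.2103, z(0.1333) = -1.1109
d' = z(H) − z(FA) = 0.2103 − (-1.1109) = 1.3212

d' = 1.321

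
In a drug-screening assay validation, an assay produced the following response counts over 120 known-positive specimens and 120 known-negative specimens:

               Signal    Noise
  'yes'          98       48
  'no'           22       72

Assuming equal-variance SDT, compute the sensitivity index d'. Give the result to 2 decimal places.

H = 98/120 = 0.8167
FA = 48/120 = 0.4000
Φ⁻¹(0.8167) = 0.903, Φ⁻¹(0.4000) = -0.253
d' = z(H) − z(FA) = 0.903 − (-0.253) = 1.156

d' = 1.16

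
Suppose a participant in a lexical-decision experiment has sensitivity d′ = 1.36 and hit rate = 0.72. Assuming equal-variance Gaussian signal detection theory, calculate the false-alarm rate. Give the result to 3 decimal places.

false-alarm rate = 0.219

z(hit rate) = z(0.72) = 0.5828
z(FA) = z(H) − d' = 0.5828 − 1.36 = -0.7772
false-alarm rate = Φ(-0.7772) = 0.2185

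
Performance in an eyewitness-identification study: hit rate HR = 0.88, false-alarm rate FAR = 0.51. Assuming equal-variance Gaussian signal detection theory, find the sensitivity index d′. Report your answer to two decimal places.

z(H) = z(0.88) = 1.175
z(FA) = z(0.51) = 0.025
d' = z(H) − z(FA) = 1.175 − 0.025 = 1.150

d′ = 1.15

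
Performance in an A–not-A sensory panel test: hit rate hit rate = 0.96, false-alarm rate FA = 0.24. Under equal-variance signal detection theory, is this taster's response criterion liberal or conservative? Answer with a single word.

z(H) = 1.751, z(FA) = -0.706
c = −½·(z(H) + z(FA)) = -0.5225
c < 0 → liberal criterion (biased toward responding “yes”).

liberal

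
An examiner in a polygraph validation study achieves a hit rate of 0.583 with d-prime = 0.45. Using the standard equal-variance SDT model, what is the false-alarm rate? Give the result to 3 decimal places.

z(hit rate) = z(0.583) = 0.2096
z(FA) = z(H) − d' = 0.2096 − 0.45 = -0.2404
false-alarm rate = Φ(-0.2404) = 0.4050

false-alarm rate = 0.405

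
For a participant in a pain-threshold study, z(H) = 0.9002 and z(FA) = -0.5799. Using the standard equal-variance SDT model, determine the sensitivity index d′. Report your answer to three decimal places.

d′ = 1.480

d' = z(H) − z(FA) = 0.9002 − (-0.5799) = 1.4801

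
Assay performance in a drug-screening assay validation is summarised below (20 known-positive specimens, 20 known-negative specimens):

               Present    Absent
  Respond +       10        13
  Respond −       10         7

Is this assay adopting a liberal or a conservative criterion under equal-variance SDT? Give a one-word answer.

z(H) = 0.000, z(FA) = 0.385
c = −½·(z(H) + z(FA)) = -0.1925
c < 0 → liberal criterion (biased toward responding “yes”).

liberal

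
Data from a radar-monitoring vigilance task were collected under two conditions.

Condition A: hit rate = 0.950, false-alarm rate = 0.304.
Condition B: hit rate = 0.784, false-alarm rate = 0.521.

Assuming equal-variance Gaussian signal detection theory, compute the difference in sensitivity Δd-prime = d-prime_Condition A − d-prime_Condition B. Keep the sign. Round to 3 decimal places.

Condition A: z(0.950) = 1.6449, z(0.304) = -0.5129, d' = 2.1578
Condition B: z(0.784) = 0.7858, z(0.521) = 0.0527, d' = 0.7331
Δd' = d'_Condition A − d'_Condition B = 2.1578 − 0.7331 = 1.4247
Condition A has the higher sensitivity.

Δd-prime = 1.425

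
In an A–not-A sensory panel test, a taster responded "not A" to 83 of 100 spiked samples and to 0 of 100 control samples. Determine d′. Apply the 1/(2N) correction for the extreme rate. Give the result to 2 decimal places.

d′ = 3.53

The false-alarm rate is 0/100 = 0, so apply the 1/(2N) correction: FA → 1/(2·100) = 0.00500.
z(H) = z(0.83000) = 0.954
z(FA) = z(0.00500) = -2.576
d' = 0.954 − (-2.576) = 3.530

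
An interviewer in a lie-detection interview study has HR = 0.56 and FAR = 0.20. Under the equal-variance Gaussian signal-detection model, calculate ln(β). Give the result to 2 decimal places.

ln β = 0.34

Φ⁻¹(H) = Φ⁻¹(0.56) = 0.151
Φ⁻¹(FA) = Φ⁻¹(0.20) = -0.842
ln β = −½·[z(H)² − z(FA)²] = −0.5 × (0.023 − 0.709) = 0.343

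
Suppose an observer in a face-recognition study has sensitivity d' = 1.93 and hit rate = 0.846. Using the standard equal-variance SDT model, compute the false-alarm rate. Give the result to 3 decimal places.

false-alarm rate = 0.181

z(hit rate) = z(0.846) = 1.0194
z(FA) = z(H) − d' = 1.0194 − 1.93 = -0.9106
false-alarm rate = Φ(-0.9106) = 0.1813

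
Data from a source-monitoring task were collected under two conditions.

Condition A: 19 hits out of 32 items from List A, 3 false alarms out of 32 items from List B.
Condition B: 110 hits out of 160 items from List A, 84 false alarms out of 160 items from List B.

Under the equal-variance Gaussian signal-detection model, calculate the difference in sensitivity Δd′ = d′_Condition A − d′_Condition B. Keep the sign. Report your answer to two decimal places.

Δd′ = 1.13

Condition A: z(0.5938) = 0.237, z(0.0938) = -1.318, d' = 1.555
Condition B: z(0.6875) = 0.489, z(0.5250) = 0.063, d' = 0.426
Δd' = d'_Condition A − d'_Condition B = 1.555 − 0.426 = 1.129
Condition A has the higher sensitivity.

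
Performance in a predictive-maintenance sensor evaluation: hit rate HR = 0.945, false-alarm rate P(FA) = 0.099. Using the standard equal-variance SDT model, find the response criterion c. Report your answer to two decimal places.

z(H) = 1.598
z(FA) = -1.287
c = −½·[z(H) + z(FA)] = −0.5 × (1.598 + (-1.287)) = -0.1555
c < 0: the model has a liberal response bias.

c = -0.16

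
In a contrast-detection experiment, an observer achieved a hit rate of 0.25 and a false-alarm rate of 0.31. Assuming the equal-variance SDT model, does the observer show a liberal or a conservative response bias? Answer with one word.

conservative

z(H) = -0.674, z(FA) = -0.496
c = −½·(z(H) + z(FA)) = 0.585
c > 0 → conservative criterion (biased toward responding “no”).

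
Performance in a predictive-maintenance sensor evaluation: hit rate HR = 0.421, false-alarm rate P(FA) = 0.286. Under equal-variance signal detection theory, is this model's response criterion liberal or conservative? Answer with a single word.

conservative

z(H) = -0.199, z(FA) = -0.565
c = −½·(z(H) + z(FA)) = 0.382
c > 0 → conservative criterion (biased toward responding “no”).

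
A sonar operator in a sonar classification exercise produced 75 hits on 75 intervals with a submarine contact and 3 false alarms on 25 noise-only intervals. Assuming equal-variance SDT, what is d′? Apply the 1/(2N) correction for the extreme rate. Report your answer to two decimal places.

d′ = 3.65

The hit rate is 75/75 = 1, so apply the 1/(2N) correction: H → 1 − 1/(2·75) = 0.99333.
z(H) = z(0.99333) = 2.475
z(FA) = z(0.12000) = -1.175
d' = 2.475 − (-1.175) = 3.650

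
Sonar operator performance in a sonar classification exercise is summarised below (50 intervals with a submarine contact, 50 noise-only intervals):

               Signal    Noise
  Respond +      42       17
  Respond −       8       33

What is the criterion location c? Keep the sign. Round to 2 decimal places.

c = -0.29

H = 42/50 = 0.8400
FA = 17/50 = 0.3400
z(H) = 0.994
z(FA) = -0.412
c = −½·[z(H) + z(FA)] = −0.5 × (0.994 + (-0.412)) = -0.291
c < 0: the sonar operator has a liberal response bias.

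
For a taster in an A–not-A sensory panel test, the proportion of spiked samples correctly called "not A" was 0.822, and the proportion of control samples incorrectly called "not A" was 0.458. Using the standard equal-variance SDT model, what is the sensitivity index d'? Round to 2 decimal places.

Φ⁻¹(H) = Φ⁻¹(0.822) = 0.923
Φ⁻¹(FA) = Φ⁻¹(0.458) = -0.105
d' = z(H) − z(FA) = 0.923 − (-0.105) = 1.028

d' = 1.03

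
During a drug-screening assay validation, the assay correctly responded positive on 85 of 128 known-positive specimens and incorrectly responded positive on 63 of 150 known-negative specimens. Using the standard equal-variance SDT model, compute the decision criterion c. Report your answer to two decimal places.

c = -0.11

H = 85/128 = 0.6641
FA = 63/150 = 0.4200
Φ⁻¹(0.6641) = 0.424, Φ⁻¹(0.4200) = -0.202
c = −½·[z(H) + z(FA)] = −0.5 × (0.424 + (-0.202)) = -0.111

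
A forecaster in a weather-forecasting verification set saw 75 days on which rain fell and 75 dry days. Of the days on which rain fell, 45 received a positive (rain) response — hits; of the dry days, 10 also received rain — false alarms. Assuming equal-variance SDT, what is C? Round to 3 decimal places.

C = 0.429

H = 45/75 = 0.6000
FA = 10/75 = 0.1333
z(H) = z(0.6000) = 0.2533
z(FA) = z(0.1333) = -1.1109
c = −½·[z(H) + z(FA)] = −0.5 × (0.2533 + (-1.1109)) = 0.4288
c > 0: the forecaster has a conservative response bias.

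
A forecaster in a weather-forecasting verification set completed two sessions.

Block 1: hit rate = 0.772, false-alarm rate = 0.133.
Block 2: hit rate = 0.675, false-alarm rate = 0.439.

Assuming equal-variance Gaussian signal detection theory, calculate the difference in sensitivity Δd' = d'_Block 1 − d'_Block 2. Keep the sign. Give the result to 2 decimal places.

Block 1: z(0.772) = 0.745, z(0.133) = -1.112, d' = 1.857
Block 2: z(0.675) = 0.454, z(0.439) = -0.154, d' = 0.608
Δd' = d'_Block 1 − d'_Block 2 = 1.857 − 0.608 = 1.249
Block 1 has the higher sensitivity.

Δd' = 1.25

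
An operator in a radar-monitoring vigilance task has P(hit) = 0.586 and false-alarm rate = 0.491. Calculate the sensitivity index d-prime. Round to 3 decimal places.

z(0.586) = 0.2173, z(0.491) = -0.0226
d' = z(H) − z(FA) = 0.2173 − (-0.0226) = 0.2399

d-prime = 0.240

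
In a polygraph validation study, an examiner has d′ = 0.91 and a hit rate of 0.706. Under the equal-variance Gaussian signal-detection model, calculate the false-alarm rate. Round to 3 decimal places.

z(hit rate) = z(0.706) = 0.5417
z(FA) = z(H) − d' = 0.5417 − 0.91 = -0.3683
false-alarm rate = Φ(-0.3683) = 0.3563

false-alarm rate = 0.356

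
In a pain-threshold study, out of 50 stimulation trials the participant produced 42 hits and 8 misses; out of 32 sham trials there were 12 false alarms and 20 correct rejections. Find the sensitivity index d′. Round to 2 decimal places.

H = 42/50 = 0.8400
FA = 12/32 = 0.3750
z(H) = 0.994
z(FA) = -0.319
d' = z(H) − z(FA) = 0.994 − (-0.319) = 1.313

d′ = 1.31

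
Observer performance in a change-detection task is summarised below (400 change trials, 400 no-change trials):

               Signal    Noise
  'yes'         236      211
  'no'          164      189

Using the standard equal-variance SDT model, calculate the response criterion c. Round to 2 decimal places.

H = 236/400 = 0.5900
FA = 211/400 = 0.5275
z(H) = 0.2275
z(FA) = 0.0690
c = −½·[z(H) + z(FA)] = −0.5 × (0.2275 + 0.0690) = -0.14825

c = -0.15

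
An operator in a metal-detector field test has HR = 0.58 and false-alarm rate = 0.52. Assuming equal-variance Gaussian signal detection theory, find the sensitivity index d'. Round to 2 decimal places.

d' = 0.15

z(H) = 0.202
z(FA) = 0.050
d' = z(H) − z(FA) = 0.202 − 0.050 = 0.152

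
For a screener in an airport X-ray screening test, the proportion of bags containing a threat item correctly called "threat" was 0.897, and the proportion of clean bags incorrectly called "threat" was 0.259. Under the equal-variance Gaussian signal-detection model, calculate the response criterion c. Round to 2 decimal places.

c = -0.31

Φ⁻¹(H) = 1.2646
Φ⁻¹(FA) = -0.6464
c = −½·[z(H) + z(FA)] = −0.5 × (1.2646 + (-0.6464)) = -0.3091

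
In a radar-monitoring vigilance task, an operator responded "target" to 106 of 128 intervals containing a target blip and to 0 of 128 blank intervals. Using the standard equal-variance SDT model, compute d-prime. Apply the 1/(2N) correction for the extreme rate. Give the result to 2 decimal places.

The false-alarm rate is 0/128 = 0, so apply the 1/(2N) correction: FA → 1/(2·128) = 0.00391.
z(H) = z(0.82812) = 0.947
z(FA) = z(0.00391) = -2.660
d' = 0.947 − (-2.660) = 3.607

d-prime = 3.61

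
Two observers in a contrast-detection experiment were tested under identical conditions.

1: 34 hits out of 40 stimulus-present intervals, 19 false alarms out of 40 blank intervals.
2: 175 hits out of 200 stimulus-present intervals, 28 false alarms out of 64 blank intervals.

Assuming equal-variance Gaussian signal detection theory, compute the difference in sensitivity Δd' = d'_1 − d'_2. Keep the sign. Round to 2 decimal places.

1: z(0.8500) = 1.036, z(0.4750) = -0.063, d' = 1.099
2: z(0.8750) = 1.150, z(0.4375) = -0.157, d' = 1.307
Δd' = d'_1 − d'_2 = 1.099 − 1.307 = -0.208
2 has the higher sensitivity.

Δd' = -0.21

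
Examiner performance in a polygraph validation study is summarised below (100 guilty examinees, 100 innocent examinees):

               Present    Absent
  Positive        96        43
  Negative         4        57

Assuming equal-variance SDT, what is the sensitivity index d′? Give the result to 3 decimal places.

H = 96/100 = 0.9600
FA = 43/100 = 0.4300
Φ⁻¹(H) = 1.7507
Φ⁻¹(FA) = -0.1764
d' = z(H) − z(FA) = 1.7507 − (-0.1764) = 1.9271

d′ = 1.927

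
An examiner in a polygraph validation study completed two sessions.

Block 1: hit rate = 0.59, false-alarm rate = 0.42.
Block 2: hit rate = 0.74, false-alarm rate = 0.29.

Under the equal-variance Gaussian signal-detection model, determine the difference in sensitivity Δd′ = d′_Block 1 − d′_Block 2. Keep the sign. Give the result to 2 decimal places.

Block 1: z(0.59) = 0.228, z(0.42) = -0.202, d' = 0.430
Block 2: z(0.74) = 0.643, z(0.29) = -0.553, d' = 1.196
Δd' = d'_Block 1 − d'_Block 2 = 0.430 − 1.196 = -0.766
Block 2 has the higher sensitivity.

Δd′ = -0.77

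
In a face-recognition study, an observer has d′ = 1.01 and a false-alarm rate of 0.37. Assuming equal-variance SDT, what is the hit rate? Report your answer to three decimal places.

hit rate = 0.751

z(false-alarm rate) = z(0.37) = -0.3319
z(H) = z(FA) + d' = -0.3319 + 1.01 = 0.6781
hit rate = Φ(0.6781) = 0.7511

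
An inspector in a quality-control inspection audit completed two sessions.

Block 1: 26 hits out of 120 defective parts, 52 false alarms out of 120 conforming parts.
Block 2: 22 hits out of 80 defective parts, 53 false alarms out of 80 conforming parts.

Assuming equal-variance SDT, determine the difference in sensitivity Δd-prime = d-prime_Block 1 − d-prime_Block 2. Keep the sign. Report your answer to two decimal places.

Block 1: z(0.2167) = -0.783, z(0.4333) = -0.168, d' = -0.615
Block 2: z(0.2750) = -0.598, z(0.6625) = 0.419, d' = -1.017
Δd' = d'_Block 1 − d'_Block 2 = -0.615 − (-1.017) = 0.402
Block 1 has the higher sensitivity.

Δd-prime = 0.40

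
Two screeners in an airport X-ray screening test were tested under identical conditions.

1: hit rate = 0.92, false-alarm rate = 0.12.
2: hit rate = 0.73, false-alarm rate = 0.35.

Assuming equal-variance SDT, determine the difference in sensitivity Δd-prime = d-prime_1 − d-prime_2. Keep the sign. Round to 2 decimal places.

1: z(0.92) = 1.405, z(0.12) = -1.175, d' = 2.580
2: z(0.73) = 0.613, z(0.35) = -0.385, d' = 0.998
Δd' = d'_1 − d'_2 = 2.580 − 0.998 = 1.582
1 has the higher sensitivity.

Δd-prime = 1.58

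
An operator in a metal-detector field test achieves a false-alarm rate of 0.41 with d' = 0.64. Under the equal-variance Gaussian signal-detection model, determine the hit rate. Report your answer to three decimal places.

z(false-alarm rate) = z(0.41) = -0.2275
z(H) = z(FA) + d' = -0.2275 + 0.64 = 0.4125
hit rate = Φ(0.4125) = 0.6600

hit rate = 0.660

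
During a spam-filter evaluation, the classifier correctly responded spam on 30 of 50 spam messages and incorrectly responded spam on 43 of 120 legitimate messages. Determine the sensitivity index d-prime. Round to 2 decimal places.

d-prime = 0.62

H = 30/50 = 0.6000
FA = 43/120 = 0.3583
z(0.6000) = 0.2533, z(0.3583) = -0.3630
d' = z(H) − z(FA) = 0.2533 − (-0.3630) = 0.6163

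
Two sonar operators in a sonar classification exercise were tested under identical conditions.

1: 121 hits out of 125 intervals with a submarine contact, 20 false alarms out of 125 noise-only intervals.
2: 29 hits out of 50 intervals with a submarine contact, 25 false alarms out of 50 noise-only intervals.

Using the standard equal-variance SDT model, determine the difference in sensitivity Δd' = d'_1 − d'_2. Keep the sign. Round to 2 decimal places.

Δd' = 2.64

1: z(0.9680) = 1.852, z(0.1600) = -0.994, d' = 2.846
2: z(0.5800) = 0.202, z(0.5000) = 0.000, d' = 0.202
Δd' = d'_1 − d'_2 = 2.846 − 0.202 = 2.644
1 has the higher sensitivity.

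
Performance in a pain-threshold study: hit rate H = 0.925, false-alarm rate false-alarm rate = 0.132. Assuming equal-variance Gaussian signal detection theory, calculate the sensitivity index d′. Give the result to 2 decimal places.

d′ = 2.56

z(0.925) = 1.4395, z(0.132) = -1.1170
d' = z(H) − z(FA) = 1.4395 − (-1.1170) = 2.5565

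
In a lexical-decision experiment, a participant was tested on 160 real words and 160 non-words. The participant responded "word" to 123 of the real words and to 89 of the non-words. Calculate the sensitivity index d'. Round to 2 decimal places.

d' = 0.59

H = 123/160 = 0.7688
FA = 89/160 = 0.5563
z(H) = 0.735
z(FA) = 0.142
d' = z(H) − z(FA) = 0.735 − 0.142 = 0.593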